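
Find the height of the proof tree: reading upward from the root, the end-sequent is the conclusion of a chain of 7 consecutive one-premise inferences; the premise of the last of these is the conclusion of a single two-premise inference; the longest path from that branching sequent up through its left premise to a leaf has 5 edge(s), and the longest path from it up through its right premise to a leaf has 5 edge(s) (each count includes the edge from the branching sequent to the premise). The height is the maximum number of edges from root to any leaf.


Longest path through the left premise: 5 edges (measured from the branching sequent)
Longest path through the right premise: 5 edges
Height of the subtree rooted at the branching sequent: max(5, 5) = 5
The branching sequent sits 7 edges above the root (the chain of one-premise inferences), so height = 5 + 7 = 12

12


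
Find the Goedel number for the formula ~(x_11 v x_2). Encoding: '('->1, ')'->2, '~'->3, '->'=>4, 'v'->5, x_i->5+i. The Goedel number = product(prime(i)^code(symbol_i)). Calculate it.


Formula: ~(x_11 v x_2)
Symbol codes: [3, 1, 16, 5, 7, 2]
Primes: [2, 3, 5, 7, 11, 13]
p_1^3 = 2^3 = 8
p_2^1 = 3^1 = 3
p_3^16 = 5^16 = 152587890625
p_4^5 = 7^5 = 16807
p_5^7 = 11^7 = 19487171
p_6^2 = 13^2 = 169
Product = 202701523046239013671875000

202701523046239013671875000


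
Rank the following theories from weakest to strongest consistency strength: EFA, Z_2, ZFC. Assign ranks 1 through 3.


Ordering by consistency strength:
1. EFA
2. Z_2
3. ZFC


EFA=1, Z_2=2, ZFC=3


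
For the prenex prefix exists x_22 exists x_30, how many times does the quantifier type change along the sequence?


Walk the prefix and count type changes:
  position 1: exists -> exists
Total alternations = 0

0


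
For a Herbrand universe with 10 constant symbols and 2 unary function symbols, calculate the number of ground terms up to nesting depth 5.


Herbrand terms by depth:
Depth 0: 10 constants
Depth 1: 20 new terms (running total: 30)
Depth 2: 40 new terms (running total: 70)
Depth 3: 80 new terms (running total: 150)
Depth 4: 160 new terms (running total: 310)
Depth 5: 320 new terms (running total: 630)
Total distinct ground terms = 630

630


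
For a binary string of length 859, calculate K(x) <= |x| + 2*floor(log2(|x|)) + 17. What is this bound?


floor(log2(859)) = 9
2 * 9 = 18
K(x) <= 859 + 18 + 17 = 894

894


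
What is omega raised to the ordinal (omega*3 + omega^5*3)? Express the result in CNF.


omega^(omega*3 + omega^5*3):
In ordinal addition a term is absorbed by a following term of strictly larger exponent: 1 < 5, so omega*3 + omega^5*3 = omega^5*3.
omega raised to a CNF ordinal is a single CNF term: Result = omega^(omega^5*3)

omega^(omega^5*3)


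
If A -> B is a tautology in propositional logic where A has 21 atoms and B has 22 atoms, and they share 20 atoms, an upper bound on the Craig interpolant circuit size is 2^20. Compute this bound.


Shared atoms = 20
Craig interpolant size bound = 2^20
= 1048576

1048576


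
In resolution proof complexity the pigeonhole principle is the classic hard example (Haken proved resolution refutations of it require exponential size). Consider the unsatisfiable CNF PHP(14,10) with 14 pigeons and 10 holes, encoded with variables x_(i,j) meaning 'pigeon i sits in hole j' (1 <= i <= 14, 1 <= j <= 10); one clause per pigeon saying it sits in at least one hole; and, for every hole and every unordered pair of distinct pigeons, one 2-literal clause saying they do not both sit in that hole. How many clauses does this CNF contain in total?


PHP(14,10): 14 pigeons, 10 holes, 14*10 = 140 variables.
- pigeon clauses: one per pigeon -> 14 clauses
- hole clauses: 10 holes * C(14,2) = 10 * 91 -> 910 clauses
Total clauses = 14 + 910 = 924

924


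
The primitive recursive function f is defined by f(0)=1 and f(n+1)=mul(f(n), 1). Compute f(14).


f(0) = 1
f(1) = mul(f(0), 1) = mul(1, 1) = 1
f(2) = mul(f(1), 1) = mul(1, 1) = 1
f(3) = mul(f(2), 1) = mul(1, 1) = 1
f(4) = mul(f(3), 1) = mul(1, 1) = 1
f(5) = mul(f(4), 1) = mul(1, 1) = 1
f(6) = mul(f(5), 1) = mul(1, 1) = 1
f(7) = mul(f(6), 1) = mul(1, 1) = 1
f(8) = mul(f(7), 1) = mul(1, 1) = 1
f(9) = mul(f(8), 1) = mul(1, 1) = 1
f(10) = mul(f(9), 1) = mul(1, 1) = 1
f(11) = mul(f(10), 1) = mul(1, 1) = 1
f(12) = mul(f(11), 1) = mul(1, 1) = 1
f(13) = mul(f(12), 1) = mul(1, 1) = 1
f(14) = mul(f(13), 1) = mul(1, 1) = 1


1


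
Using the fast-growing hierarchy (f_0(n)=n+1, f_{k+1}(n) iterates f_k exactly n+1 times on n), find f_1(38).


f_1(38) = f_0^39(38)
f_0 adds 1 each time, applied 39 times.
f_1(38) = 38 + 39 = 77

77


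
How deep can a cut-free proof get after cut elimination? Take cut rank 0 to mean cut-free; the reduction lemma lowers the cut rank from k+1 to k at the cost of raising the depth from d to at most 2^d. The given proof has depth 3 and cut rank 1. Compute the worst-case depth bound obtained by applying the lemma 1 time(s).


Each rank reduction sends depth d to at most 2^d; cut rank r needs r reductions.
2_0(3) = 3
2_1(3) = 2^3 = 8
Cut-free depth bound = 8

8


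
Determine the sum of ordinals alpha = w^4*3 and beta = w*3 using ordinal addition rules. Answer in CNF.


Ordinal addition w^4*3 + w*3:
Leading exponent of alpha (4) > leading exponent of beta (1).
Since alpha's term has higher exponent than beta's leading term,
the sum is simply alpha followed by beta.
Result = w^4*3 + w*3

w^4*3 + w*3


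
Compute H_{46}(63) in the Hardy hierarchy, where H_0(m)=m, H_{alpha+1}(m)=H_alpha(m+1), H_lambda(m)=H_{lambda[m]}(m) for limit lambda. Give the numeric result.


H_46(63):
For finite ordinals k, H_k(n) = n + k (each successor step adds 1).
H_46(63) = 63 + 46 = 109

109


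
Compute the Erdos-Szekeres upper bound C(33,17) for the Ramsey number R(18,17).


R(18,17) <= C(18+17-2, 18-1) = C(33, 17)
C(33, 17) = 33! / (17! * 16!)
= 1166803110

1166803110


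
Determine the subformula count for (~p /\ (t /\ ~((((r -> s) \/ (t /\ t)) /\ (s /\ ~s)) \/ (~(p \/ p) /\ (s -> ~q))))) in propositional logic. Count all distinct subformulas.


Formula: (~p /\ (t /\ ~((((r -> s) \/ (t /\ t)) /\ (s /\ ~s)) \/ (~(p \/ p) /\ (s -> ~q)))))
Subformulas found:
  1. r
  2. q
  3. s
  4. t
  5. p
  6. ~p
  7. ~s
  8. ~q
  9. (p \/ p)
  10. (t /\ t)
  11. (r -> s)
  12. (s /\ ~s)
  13. (s -> ~q)
  14. ~(p \/ p)
  15. ((r -> s) \/ (t /\ t))
  16. (~(p \/ p) /\ (s -> ~q))
  17. (((r -> s) \/ (t /\ t)) /\ (s /\ ~s))
  18. ((((r -> s) \/ (t /\ t)) /\ (s /\ ~s)) \/ (~(p \/ p) /\ (s -> ~q)))
  19. ~((((r -> s) \/ (t /\ t)) /\ (s /\ ~s)) \/ (~(p \/ p) /\ (s -> ~q)))
  20. (t /\ ~((((r -> s) \/ (t /\ t)) /\ (s /\ ~s)) \/ (~(p \/ p) /\ (s -> ~q))))
  21. (~p /\ (t /\ ~((((r -> s) \/ (t /\ t)) /\ (s /\ ~s)) \/ (~(p \/ p) /\ (s -> ~q)))))
Total distinct subformulas = 21

21


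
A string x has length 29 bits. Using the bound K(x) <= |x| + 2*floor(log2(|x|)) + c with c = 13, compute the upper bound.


floor(log2(29)) = 4
2 * 4 = 8
K(x) <= 29 + 8 + 13 = 50

50


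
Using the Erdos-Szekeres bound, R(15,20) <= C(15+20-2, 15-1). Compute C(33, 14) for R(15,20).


R(15,20) <= C(15+20-2, 15-1) = C(33, 14)
C(33, 14) = 33! / (14! * 19!)
= 818809200

818809200


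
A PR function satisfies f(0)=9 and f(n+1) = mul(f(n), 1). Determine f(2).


f(0) = 9
f(1) = mul(f(0), 1) = mul(9, 1) = 9
f(2) = mul(f(1), 1) = mul(9, 1) = 9


9


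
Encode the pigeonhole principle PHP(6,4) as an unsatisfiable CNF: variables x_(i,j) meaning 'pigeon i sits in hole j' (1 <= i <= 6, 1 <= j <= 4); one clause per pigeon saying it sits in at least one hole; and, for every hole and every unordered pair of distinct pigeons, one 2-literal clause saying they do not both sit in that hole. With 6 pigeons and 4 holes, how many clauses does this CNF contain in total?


PHP(6,4): 6 pigeons, 4 holes, 6*4 = 24 variables.
- pigeon clauses: one per pigeon -> 6 clauses
- hole clauses: 4 holes * C(6,2) = 4 * 15 -> 60 clauses
Total clauses = 6 + 60 = 66

66


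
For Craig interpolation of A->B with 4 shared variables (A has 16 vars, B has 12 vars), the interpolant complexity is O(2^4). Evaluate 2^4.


Shared atoms = 4
Craig interpolant size bound = 2^4
= 16

16


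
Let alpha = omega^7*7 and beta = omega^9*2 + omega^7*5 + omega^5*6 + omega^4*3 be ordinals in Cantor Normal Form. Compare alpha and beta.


Compare term by term from highest exponent:
alpha = omega^7*7
beta = omega^9*2 + omega^7*5 + omega^5*6 + omega^4*3
Term 1: alpha has omega^7*7, beta has omega^9*2
Term 2: alpha has omega^0*0, beta has omega^7*5
Term 3: alpha has omega^0*0, beta has omega^5*6
Term 4: alpha has omega^0*0, beta has omega^4*3
Result: alpha < beta

alpha < beta


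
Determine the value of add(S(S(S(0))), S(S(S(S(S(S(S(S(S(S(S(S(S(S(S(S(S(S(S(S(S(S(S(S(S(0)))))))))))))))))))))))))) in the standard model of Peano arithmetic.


add(S^3(0), S^25(0)):
S^3(0) = 3
S^25(0) = 25
3 + 25 = 28

28


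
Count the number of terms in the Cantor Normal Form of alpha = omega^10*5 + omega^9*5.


CNF: omega^10*5 + omega^9*5
Count the summands separated by '+':
  term 1: omega^10*5
  term 2: omega^9*5
Total terms = 2

2


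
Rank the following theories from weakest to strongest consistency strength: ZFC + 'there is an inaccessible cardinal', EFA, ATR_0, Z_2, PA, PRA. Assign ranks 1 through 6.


Ordering by consistency strength:
1. EFA
2. PRA
3. PA
4. ATR_0
5. Z_2
6. ZFC + 'there is an inaccessible cardinal'


ZFC + 'there is an inaccessible cardinal'=6, EFA=1, ATR_0=4, Z_2=5, PA=3, PRA=2


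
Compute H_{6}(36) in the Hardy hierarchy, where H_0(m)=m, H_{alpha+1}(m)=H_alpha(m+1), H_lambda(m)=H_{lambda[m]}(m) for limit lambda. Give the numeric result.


H_6(36):
For finite ordinals k, H_k(n) = n + k (each successor step adds 1).
H_6(36) = 36 + 6 = 42

42


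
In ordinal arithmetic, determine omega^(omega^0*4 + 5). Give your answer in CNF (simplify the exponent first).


omega^(omega^0*4 + 5):
omega^0 = 1, so the exponent is 4 + 5 = 9 (finite ordinal addition).
Result = omega^9, already a single CNF term.

omega^9


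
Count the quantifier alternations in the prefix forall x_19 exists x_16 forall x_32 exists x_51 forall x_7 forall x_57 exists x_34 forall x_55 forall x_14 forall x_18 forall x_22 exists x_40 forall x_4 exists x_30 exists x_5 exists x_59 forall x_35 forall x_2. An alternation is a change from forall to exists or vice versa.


Walk the prefix and count type changes:
  position 1: forall -> exists <-- alternation
  position 2: exists -> forall <-- alternation
  position 3: forall -> exists <-- alternation
  position 4: exists -> forall <-- alternation
  position 5: forall -> forall
  position 6: forall -> exists <-- alternation
  position 7: exists -> forall <-- alternation
  position 8: forall -> forall
  position 9: forall -> forall
  position 10: forall -> forall
  position 11: forall -> exists <-- alternation
  position 12: exists -> forall <-- alternation
  position 13: forall -> exists <-- alternation
  position 14: exists -> exists
  position 15: exists -> exists
  position 16: exists -> forall <-- alternation
  position 17: forall -> forall
Total alternations = 10

10


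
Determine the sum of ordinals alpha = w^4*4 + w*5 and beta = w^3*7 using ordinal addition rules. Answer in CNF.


Ordinal addition (w^4*4 + w*5) + w^3*7:
alpha's leading term has exponent 4 > beta's exponent 3, so it survives.
alpha's tail term has exponent 1 < beta's exponent 3, so it is absorbed by beta.
In ordinal addition, any term followed by a strictly larger-exponent term is absorbed.
Result = w^4*4 + w^3*7

w^4*4 + w^3*7


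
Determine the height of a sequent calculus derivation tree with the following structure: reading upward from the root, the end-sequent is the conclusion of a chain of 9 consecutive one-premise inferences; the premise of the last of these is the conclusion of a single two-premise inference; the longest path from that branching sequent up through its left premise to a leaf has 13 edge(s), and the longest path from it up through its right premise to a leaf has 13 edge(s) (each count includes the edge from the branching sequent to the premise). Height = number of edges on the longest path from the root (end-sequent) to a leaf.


Longest path through the left premise: 13 edges (measured from the branching sequent)
Longest path through the right premise: 13 edges
Height of the subtree rooted at the branching sequent: max(13, 13) = 13
The branching sequent sits 9 edges above the root (the chain of one-premise inferences), so height = 13 + 9 = 22

22


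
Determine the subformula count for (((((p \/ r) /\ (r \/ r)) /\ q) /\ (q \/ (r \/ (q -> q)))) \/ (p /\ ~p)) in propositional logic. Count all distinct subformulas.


Formula: (((((p \/ r) /\ (r \/ r)) /\ q) /\ (q \/ (r \/ (q -> q)))) \/ (p /\ ~p))
Subformulas found:
  1. q
  2. r
  3. p
  4. ~p
  5. (r \/ r)
  6. (p \/ r)
  7. (q -> q)
  8. (p /\ ~p)
  9. (r \/ (q -> q))
  10. ((p \/ r) /\ (r \/ r))
  11. (q \/ (r \/ (q -> q)))
  12. (((p \/ r) /\ (r \/ r)) /\ q)
  13. ((((p \/ r) /\ (r \/ r)) /\ q) /\ (q \/ (r \/ (q -> q))))
  14. (((((p \/ r) /\ (r \/ r)) /\ q) /\ (q \/ (r \/ (q -> q)))) \/ (p /\ ~p))
Total distinct subformulas = 14

14


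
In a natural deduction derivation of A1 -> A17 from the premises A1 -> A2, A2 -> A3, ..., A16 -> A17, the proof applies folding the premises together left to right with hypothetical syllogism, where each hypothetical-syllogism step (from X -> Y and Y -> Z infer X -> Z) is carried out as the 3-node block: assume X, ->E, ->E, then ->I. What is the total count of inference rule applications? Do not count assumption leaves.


There are 16 premises in the chain. The first HS step combines premises 1 and 2; each further premise needs one more HS step.
So 16 premises require 16 - 1 = 15 hypothetical-syllogism steps.
Each HS step uses 3 inference nodes (->E, ->E, ->I).
15 * 3 = 45 total inference nodes.

45


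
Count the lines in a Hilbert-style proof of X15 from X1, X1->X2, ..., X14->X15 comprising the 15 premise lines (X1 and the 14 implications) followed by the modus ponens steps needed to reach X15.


We have 15 premise lines: X1 and 14 implications.
Each implication is detached once by MP, giving 14 MP lines.
15 premise lines + 14 MP lines = 29 total lines.

29


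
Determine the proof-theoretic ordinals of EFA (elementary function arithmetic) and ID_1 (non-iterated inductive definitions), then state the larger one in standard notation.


Proof-theoretic ordinal of EFA (elementary function arithmetic): omega^3
Proof-theoretic ordinal of ID_1 (non-iterated inductive definitions): psi_0(epsilon_{Omega+1})
Comparing: omega^3 < psi_0(epsilon_{Omega+1}).
The larger ordinal is psi_0(epsilon_{Omega+1}) (from ID_1 (non-iterated inductive definitions)).

psi_0(epsilon_{Omega+1})


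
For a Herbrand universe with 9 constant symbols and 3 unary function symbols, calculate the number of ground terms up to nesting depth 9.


Herbrand terms by depth:
Depth 0: 9 constants
Depth 1: 27 new terms (running total: 36)
Depth 2: 81 new terms (running total: 117)
Depth 3: 243 new terms (running total: 360)
Depth 4: 729 new terms (running total: 1089)
Depth 5: 2187 new terms (running total: 3276)
Depth 6: 6561 new terms (running total: 9837)
Depth 7: 19683 new terms (running total: 29520)
Depth 8: 59049 new terms (running total: 88569)
Depth 9: 177147 new terms (running total: 265716)
Total distinct ground terms = 265716

265716


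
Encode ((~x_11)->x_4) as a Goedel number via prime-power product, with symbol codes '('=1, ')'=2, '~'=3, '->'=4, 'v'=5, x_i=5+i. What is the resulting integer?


Formula: ((~x_11)->x_4)
Symbol codes: [1, 1, 3, 16, 2, 4, 9, 2]
Primes: [2, 3, 5, 7, 11, 13, 17, 19]
p_1^1 = 2^1 = 2
p_2^1 = 3^1 = 3
p_3^3 = 5^3 = 125
p_4^16 = 7^16 = 33232930569601
p_5^2 = 11^2 = 121
p_6^4 = 13^4 = 28561
p_7^9 = 17^9 = 118587876497
p_8^2 = 19^2 = 361
Product = 3687535224073514903218862041992432750

3687535224073514903218862041992432750


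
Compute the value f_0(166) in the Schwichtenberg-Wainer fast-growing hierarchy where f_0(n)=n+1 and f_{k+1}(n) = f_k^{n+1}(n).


f_0(166) = 166 + 1 = 167

167


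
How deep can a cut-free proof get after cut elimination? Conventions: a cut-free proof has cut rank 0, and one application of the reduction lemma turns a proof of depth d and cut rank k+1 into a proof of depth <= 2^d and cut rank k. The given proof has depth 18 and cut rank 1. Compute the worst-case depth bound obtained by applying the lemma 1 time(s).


Each rank reduction sends depth d to at most 2^d; cut rank r needs r reductions.
2_0(18) = 18
2_1(18) = 2^18 = 262144
Cut-free depth bound = 262144

262144


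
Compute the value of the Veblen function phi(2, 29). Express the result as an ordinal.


phi(2, 29):
phi(2, beta) = zeta_beta (the beta-th zeta number, fixed point of epsilon).
phi(2, 29) = zeta_29

zeta_29


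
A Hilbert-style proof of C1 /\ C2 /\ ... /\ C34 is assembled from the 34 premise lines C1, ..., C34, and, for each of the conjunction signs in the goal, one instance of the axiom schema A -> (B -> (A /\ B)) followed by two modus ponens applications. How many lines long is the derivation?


Conjoining 34 premises:
- 34 premise lines
- the goal has 33 conjunction signs; each costs 1 axiom instance + 2 MP = 3 lines: 3 * 33 = 99
Total = 34 + 99 = 133 lines.

133


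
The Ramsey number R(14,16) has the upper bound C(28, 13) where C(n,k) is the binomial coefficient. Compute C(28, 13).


R(14,16) <= C(14+16-2, 14-1) = C(28, 13)
C(28, 13) = 28! / (13! * 15!)
= 37442160

37442160


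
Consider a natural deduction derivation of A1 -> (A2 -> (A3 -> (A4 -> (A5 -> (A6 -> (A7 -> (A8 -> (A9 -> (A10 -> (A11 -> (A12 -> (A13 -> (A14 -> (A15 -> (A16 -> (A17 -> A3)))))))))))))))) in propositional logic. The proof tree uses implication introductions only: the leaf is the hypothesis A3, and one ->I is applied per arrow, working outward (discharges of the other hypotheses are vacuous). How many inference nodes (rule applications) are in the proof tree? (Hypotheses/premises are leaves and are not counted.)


The formula has 17 arrows (->); its innermost consequent A3 is one of the antecedents,
so the proof starts from the hypothesis leaf A3 (not a rule application) and closes one arrow per ->I.
Building A1 -> (A2 -> (A3 -> (A4 -> (A5 -> (A6 -> (A7 -> (A8 -> (A9 -> (A10 -> (A11 -> (A12 -> (A13 -> (A14 -> (A15 -> (A16 -> (A17 -> A3)))))))))))))))) therefore takes 17 nested implication introductions.
Total inference nodes = 17

17


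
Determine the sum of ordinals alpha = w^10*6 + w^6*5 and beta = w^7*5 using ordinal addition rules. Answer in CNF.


Ordinal addition (w^10*6 + w^6*5) + w^7*5:
alpha's leading term has exponent 10 > beta's exponent 7, so it survives.
alpha's tail term has exponent 6 < beta's exponent 7, so it is absorbed by beta.
In ordinal addition, any term followed by a strictly larger-exponent term is absorbed.
Result = w^10*6 + w^7*5

w^10*6 + w^7*5


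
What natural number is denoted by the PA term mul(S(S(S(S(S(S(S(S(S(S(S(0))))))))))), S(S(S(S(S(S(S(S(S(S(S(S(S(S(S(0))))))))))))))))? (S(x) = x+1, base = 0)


mul(S^11(0), S^15(0)):
S^11(0) = 11
S^15(0) = 15
11 * 15 = 165

165


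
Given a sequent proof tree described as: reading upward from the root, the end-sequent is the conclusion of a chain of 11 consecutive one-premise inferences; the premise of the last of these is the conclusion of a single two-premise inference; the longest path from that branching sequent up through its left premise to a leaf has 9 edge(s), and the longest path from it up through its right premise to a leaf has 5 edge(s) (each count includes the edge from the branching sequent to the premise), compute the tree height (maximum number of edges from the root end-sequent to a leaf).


Longest path through the left premise: 9 edges (measured from the branching sequent)
Longest path through the right premise: 5 edges
Height of the subtree rooted at the branching sequent: max(9, 5) = 9
The branching sequent sits 11 edges above the root (the chain of one-premise inferences), so height = 9 + 11 = 20

20


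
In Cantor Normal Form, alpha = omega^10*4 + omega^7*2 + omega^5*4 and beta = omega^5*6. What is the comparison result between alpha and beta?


Compare term by term from highest exponent:
alpha = omega^10*4 + omega^7*2 + omega^5*4
beta = omega^5*6
Term 1: alpha has omega^10*4, beta has omega^5*6
Term 2: alpha has omega^7*2, beta has omega^0*0
Term 3: alpha has omega^5*4, beta has omega^0*0
Result: alpha > beta

alpha > beta


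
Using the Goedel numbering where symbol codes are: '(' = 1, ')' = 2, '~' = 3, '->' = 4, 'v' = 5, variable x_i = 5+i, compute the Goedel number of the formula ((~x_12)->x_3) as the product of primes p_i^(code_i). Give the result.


Formula: ((~x_12)->x_3)
Symbol codes: [1, 1, 3, 17, 2, 4, 8, 2]
Primes: [2, 3, 5, 7, 11, 13, 17, 19]
p_1^1 = 2^1 = 2
p_2^1 = 3^1 = 3
p_3^3 = 5^3 = 125
p_4^17 = 7^17 = 232630513987207
p_5^2 = 11^2 = 121
p_6^4 = 13^4 = 28561
p_7^8 = 17^8 = 6975757441
p_8^2 = 19^2 = 361
Product = 1518396856971447313090119664349825250

1518396856971447313090119664349825250


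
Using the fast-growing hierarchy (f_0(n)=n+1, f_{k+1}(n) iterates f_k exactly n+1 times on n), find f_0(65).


f_0(65) = 65 + 1 = 66

66


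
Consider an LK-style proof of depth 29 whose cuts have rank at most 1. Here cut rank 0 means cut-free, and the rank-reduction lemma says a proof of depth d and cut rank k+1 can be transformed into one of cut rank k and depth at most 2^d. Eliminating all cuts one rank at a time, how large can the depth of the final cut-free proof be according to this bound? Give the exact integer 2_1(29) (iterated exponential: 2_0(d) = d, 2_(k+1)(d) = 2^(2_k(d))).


Each rank reduction sends depth d to at most 2^d; cut rank r needs r reductions.
2_0(29) = 29
2_1(29) = 2^29 = 536870912
Cut-free depth bound = 536870912

536870912


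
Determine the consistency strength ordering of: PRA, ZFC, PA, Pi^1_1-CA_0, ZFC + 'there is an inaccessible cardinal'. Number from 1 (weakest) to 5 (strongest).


Ordering by consistency strength:
1. PRA
2. PA
3. Pi^1_1-CA_0
4. ZFC
5. ZFC + 'there is an inaccessible cardinal'


PRA=1, ZFC=4, PA=2, Pi^1_1-CA_0=3, ZFC + 'there is an inaccessible cardinal'=5


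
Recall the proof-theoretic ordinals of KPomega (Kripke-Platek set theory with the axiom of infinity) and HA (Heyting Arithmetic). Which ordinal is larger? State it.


Proof-theoretic ordinal of KPomega (Kripke-Platek set theory with the axiom of infinity): psi_0(epsilon_{Omega+1})
Proof-theoretic ordinal of HA (Heyting Arithmetic): epsilon_0
Comparing: epsilon_0 < psi_0(epsilon_{Omega+1}).
The larger ordinal is psi_0(epsilon_{Omega+1}) (from KPomega (Kripke-Platek set theory with the axiom of infinity)).

psi_0(epsilon_{Omega+1})


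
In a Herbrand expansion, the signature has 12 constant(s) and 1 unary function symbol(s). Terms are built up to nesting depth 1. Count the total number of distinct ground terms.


Herbrand terms by depth:
Depth 0: 12 constants
Depth 1: 12 new terms (running total: 24)
Total distinct ground terms = 24

24


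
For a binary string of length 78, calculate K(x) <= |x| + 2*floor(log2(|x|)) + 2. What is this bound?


floor(log2(78)) = 6
2 * 6 = 12
K(x) <= 78 + 12 + 2 = 92

92


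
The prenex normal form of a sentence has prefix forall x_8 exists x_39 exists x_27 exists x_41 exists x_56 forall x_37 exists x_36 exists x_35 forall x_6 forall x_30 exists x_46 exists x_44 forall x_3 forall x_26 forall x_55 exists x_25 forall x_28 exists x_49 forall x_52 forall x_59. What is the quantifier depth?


Quantifier prefix has 20 quantifier symbols.
Quantifier depth = 20

20


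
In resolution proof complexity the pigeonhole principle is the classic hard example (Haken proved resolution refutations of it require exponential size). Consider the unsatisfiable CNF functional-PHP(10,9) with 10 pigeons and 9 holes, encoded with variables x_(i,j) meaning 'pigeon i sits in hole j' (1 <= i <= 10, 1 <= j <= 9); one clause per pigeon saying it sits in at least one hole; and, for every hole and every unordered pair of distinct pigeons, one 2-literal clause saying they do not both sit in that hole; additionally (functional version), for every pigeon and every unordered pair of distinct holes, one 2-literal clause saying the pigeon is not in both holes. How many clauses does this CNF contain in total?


functional-PHP(10,9): 10 pigeons, 9 holes, 10*9 = 90 variables.
- pigeon clauses: one per pigeon -> 10 clauses
- hole clauses: 9 holes * C(10,2) = 9 * 45 -> 405 clauses
- functional clauses: 10 pigeons * C(9,2) = 10 * 36 -> 360 clauses
Total clauses = 10 + 405 + 360 = 775

775


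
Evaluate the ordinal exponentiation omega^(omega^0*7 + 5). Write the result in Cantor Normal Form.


omega^(omega^0*7 + 5):
omega^0 = 1, so the exponent is 7 + 5 = 12 (finite ordinal addition).
Result = omega^12, already a single CNF term.

omega^12


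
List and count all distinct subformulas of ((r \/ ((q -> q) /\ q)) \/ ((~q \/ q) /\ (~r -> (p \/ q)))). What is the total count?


Formula: ((r \/ ((q -> q) /\ q)) \/ ((~q \/ q) /\ (~r -> (p \/ q))))
Subformulas found:
  1. q
  2. r
  3. p
  4. ~q
  5. ~r
  6. (q -> q)
  7. (p \/ q)
  8. (~q \/ q)
  9. ((q -> q) /\ q)
  10. (~r -> (p \/ q))
  11. (r \/ ((q -> q) /\ q))
  12. ((~q \/ q) /\ (~r -> (p \/ q)))
  13. ((r \/ ((q -> q) /\ q)) \/ ((~q \/ q) /\ (~r -> (p \/ q))))
Total distinct subformulas = 13

13


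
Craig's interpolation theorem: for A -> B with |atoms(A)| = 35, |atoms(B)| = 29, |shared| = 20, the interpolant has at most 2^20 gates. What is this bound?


Shared atoms = 20
Craig interpolant size bound = 2^20
= 1048576

1048576


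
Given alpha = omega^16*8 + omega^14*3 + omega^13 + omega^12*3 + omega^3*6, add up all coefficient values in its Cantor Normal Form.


CNF: omega^16*8 + omega^14*3 + omega^13 + omega^12*3 + omega^3*6
Coefficients: 8 + 3 + 1 + 3 + 6 = 21

21


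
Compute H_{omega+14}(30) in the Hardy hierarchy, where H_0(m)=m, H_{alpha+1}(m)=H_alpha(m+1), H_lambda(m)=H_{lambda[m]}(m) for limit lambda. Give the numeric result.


H_{omega+14}(30):
Unwind the 14 successor steps: H_{omega+14}(30) = H_omega(30+14) = H_omega(44).
H_omega(m) = H_m(m) = m + m = 2m.
Result = 2 * 44 = 88

88


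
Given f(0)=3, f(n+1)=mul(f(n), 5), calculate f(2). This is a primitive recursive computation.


f(0) = 3
f(1) = mul(f(0), 5) = mul(3, 5) = 15
f(2) = mul(f(1), 5) = mul(15, 5) = 75


75


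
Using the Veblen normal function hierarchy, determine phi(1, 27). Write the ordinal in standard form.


phi(1, 27):
phi(1, beta) = epsilon_beta (the beta-th epsilon number).
phi(1, 27) = epsilon_27

epsilon_27


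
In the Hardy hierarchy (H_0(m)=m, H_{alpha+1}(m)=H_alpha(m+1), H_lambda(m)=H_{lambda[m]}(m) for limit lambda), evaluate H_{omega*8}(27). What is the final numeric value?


H_{omega*8}(27):
For the Hardy hierarchy, H_{omega*k}(n) = 2^k * n.
2^8 = 256.
256 * 27 = 6912

6912


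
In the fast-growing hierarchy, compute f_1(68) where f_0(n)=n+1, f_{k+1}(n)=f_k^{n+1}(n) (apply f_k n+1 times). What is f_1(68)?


f_1(68) = f_0^69(68)
f_0 adds 1 each time, applied 69 times.
f_1(68) = 68 + 69 = 137

137


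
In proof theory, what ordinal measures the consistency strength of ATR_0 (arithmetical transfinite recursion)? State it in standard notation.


The proof-theoretic ordinal of ATR_0 (arithmetical transfinite recursion) is a standard result in ordinal analysis.
This ordinal is the supremum of order types of primitive recursive well-orderings
that the theory can prove to be well-ordered.
For ATR_0 (arithmetical transfinite recursion), the proof-theoretic ordinal is Gamma_0.

Gamma_0


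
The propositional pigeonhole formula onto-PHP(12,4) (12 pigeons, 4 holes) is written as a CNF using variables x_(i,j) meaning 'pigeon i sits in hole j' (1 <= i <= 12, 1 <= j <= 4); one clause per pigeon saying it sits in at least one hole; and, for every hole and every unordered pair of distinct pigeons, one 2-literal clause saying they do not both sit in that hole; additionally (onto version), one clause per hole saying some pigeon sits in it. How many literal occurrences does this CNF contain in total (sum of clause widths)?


onto-PHP(12,4): 12 pigeons, 4 holes, 12*4 = 48 variables.
- pigeon clauses: one per pigeon -> 12 clauses of width 4 -> 48 literals
- hole clauses: 4 holes * C(12,2) = 4 * 66 -> 264 clauses of width 2 -> 528 literals
- onto clauses: one per hole -> 4 clauses of width 12 -> 48 literals
Total literal occurrences = 48 + 528 + 48 = 624

624


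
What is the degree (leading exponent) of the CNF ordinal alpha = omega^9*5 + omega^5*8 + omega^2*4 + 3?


CNF: omega^9*5 + omega^5*8 + omega^2*4 + 3
The leading term is omega^9*5, which has exponent 9.

9


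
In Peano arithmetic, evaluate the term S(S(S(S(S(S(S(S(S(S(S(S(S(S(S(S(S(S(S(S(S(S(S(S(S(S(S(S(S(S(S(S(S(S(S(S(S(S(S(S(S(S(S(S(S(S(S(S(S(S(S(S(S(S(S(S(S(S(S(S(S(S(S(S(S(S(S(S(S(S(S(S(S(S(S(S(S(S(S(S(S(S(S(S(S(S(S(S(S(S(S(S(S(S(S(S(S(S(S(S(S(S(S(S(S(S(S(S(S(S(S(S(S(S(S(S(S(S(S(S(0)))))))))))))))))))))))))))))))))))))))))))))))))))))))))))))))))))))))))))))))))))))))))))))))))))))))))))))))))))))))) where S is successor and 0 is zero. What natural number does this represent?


Counting successors applied to 0:
120 applications of S to 0 = 120

120


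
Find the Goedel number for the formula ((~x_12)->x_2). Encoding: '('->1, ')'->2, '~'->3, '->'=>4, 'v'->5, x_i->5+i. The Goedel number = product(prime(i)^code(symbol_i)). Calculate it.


Formula: ((~x_12)->x_2)
Symbol codes: [1, 1, 3, 17, 2, 4, 7, 2]
Primes: [2, 3, 5, 7, 11, 13, 17, 19]
p_1^1 = 2^1 = 2
p_2^1 = 3^1 = 3
p_3^3 = 5^3 = 125
p_4^17 = 7^17 = 232630513987207
p_5^2 = 11^2 = 121
p_6^4 = 13^4 = 28561
p_7^7 = 17^7 = 410338673
p_8^2 = 19^2 = 361
Product = 89317462174791018417065862608813250

89317462174791018417065862608813250


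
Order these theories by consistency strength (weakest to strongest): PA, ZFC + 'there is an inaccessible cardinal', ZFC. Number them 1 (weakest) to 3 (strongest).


Ordering by consistency strength:
1. PA
2. ZFC
3. ZFC + 'there is an inaccessible cardinal'


PA=1, ZFC + 'there is an inaccessible cardinal'=3, ZFC=2


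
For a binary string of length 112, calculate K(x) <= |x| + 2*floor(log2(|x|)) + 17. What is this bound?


floor(log2(112)) = 6
2 * 6 = 12
K(x) <= 112 + 12 + 17 = 141

141


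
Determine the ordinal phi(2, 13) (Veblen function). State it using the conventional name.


phi(2, 13):
phi(2, beta) = zeta_beta (the beta-th zeta number, fixed point of epsilon).
phi(2, 13) = zeta_13

zeta_13


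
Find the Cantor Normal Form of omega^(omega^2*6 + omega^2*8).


omega^(omega^2*6 + omega^2*8):
Both terms of the exponent have the same exponent 2, so they merge: omega^2*6 + omega^2*8 = omega^2*(6+8) = omega^2*14.
omega raised to a CNF ordinal is a single CNF term: Result = omega^(omega^2*14)

omega^(omega^2*14)


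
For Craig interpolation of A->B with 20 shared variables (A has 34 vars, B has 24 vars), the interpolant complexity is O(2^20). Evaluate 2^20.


Shared atoms = 20
Craig interpolant size bound = 2^20
= 1048576

1048576


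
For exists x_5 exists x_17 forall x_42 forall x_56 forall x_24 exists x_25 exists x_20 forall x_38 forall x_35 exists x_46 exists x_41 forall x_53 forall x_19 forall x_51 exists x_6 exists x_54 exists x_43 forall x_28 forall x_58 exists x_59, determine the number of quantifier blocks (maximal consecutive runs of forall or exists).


Alternations = 8.
Blocks = alternations + 1 = 9

9


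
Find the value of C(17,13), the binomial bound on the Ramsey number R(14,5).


R(14,5) <= C(14+5-2, 14-1) = C(17, 13)
C(17, 13) = 17! / (13! * 4!)
= 2380

2380


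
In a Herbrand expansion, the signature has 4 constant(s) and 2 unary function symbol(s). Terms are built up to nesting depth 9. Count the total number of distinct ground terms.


Herbrand terms by depth:
Depth 0: 4 constants
Depth 1: 8 new terms (running total: 12)
Depth 2: 16 new terms (running total: 28)
Depth 3: 32 new terms (running total: 60)
Depth 4: 64 new terms (running total: 124)
Depth 5: 128 new terms (running total: 252)
Depth 6: 256 new terms (running total: 508)
Depth 7: 512 new terms (running total: 1020)
Depth 8: 1024 new terms (running total: 2044)
Depth 9: 2048 new terms (running total: 4092)
Total distinct ground terms = 4092

4092


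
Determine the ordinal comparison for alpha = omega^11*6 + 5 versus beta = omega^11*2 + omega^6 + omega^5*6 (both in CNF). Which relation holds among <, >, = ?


Compare term by term from highest exponent:
alpha = omega^11*6 + 5
beta = omega^11*2 + omega^6 + omega^5*6
Term 1: alpha has omega^11*6, beta has omega^11*2
Term 2: alpha has omega^0*5, beta has omega^6*1
Term 3: alpha has omega^0*0, beta has omega^5*6
Result: alpha > beta

alpha > beta


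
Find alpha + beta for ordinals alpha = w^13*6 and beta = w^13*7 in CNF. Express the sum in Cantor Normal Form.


Ordinal addition w^13*6 + w^13*7:
Both terms have the same exponent 13.
w^e*c + w^e*d = w^e*(c+d).
Result = w^13*(6+7) = w^13*13

w^13*13


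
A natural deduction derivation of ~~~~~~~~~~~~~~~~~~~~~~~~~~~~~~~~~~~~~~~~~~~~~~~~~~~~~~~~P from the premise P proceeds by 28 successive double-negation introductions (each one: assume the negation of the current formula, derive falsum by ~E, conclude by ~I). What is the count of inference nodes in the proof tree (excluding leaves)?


Each double-negation introduction (from C infer ~~C) uses 2 inference nodes: one ~E (C and ~C give falsum) and one ~I (discharge ~C).
28 double negations = 28 * 2 = 56 inference nodes.

56


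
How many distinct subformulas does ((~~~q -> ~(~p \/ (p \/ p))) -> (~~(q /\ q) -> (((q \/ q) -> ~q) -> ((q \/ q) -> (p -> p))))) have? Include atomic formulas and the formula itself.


Formula: ((~~~q -> ~(~p \/ (p \/ p))) -> (~~(q /\ q) -> (((q \/ q) -> ~q) -> ((q \/ q) -> (p -> p)))))
Subformulas found:
  1. p
  2. q
  3. ~p
  4. ~q
  5. ~~q
  6. ~~~q
  7. (p \/ p)
  8. (q /\ q)
  9. (p -> p)
  10. (q \/ q)
  11. ~(q /\ q)
  12. ~~(q /\ q)
  13. (~p \/ (p \/ p))
  14. ((q \/ q) -> ~q)
  15. ~(~p \/ (p \/ p))
  16. ((q \/ q) -> (p -> p))
  17. (~~~q -> ~(~p \/ (p \/ p)))
  18. (((q \/ q) -> ~q) -> ((q \/ q) -> (p -> p)))
  19. (~~(q /\ q) -> (((q \/ q) -> ~q) -> ((q \/ q) -> (p -> p))))
  20. ((~~~q -> ~(~p \/ (p \/ p))) -> (~~(q /\ q) -> (((q \/ q) -> ~q) -> ((q \/ q) -> (p -> p)))))
Total distinct subformulas = 20

20


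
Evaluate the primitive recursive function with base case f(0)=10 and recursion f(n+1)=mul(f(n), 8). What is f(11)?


f(0) = 10
f(1) = mul(f(0), 8) = mul(10, 8) = 80
f(2) = mul(f(1), 8) = mul(80, 8) = 640
f(3) = mul(f(2), 8) = mul(640, 8) = 5120
f(4) = mul(f(3), 8) = mul(5120, 8) = 40960
f(5) = mul(f(4), 8) = mul(40960, 8) = 327680
f(6) = mul(f(5), 8) = mul(327680, 8) = 2621440
f(7) = mul(f(6), 8) = mul(2621440, 8) = 20971520
f(8) = mul(f(7), 8) = mul(20971520, 8) = 167772160
f(9) = mul(f(8), 8) = mul(167772160, 8) = 1342177280
f(10) = mul(f(9), 8) = mul(1342177280, 8) = 10737418240
f(11) = mul(f(10), 8) = mul(10737418240, 8) = 85899345920


85899345920


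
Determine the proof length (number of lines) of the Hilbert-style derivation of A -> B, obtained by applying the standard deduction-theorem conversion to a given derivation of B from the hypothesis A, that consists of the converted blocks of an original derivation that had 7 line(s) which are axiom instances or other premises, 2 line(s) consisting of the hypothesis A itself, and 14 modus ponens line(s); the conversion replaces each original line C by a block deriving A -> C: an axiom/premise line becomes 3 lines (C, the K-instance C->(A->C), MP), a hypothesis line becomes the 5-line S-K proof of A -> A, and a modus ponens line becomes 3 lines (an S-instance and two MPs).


Deduction-theorem conversion, block by block:
- 7 axiom/premise lines -> 3 lines each = 21
- 2 hypothesis lines -> 5 lines each (identity proof A->A) = 10
- 14 MP lines -> 3 lines each (S-instance, MP, MP) = 42
Total = 21 + 10 + 42 = 73 lines.

73


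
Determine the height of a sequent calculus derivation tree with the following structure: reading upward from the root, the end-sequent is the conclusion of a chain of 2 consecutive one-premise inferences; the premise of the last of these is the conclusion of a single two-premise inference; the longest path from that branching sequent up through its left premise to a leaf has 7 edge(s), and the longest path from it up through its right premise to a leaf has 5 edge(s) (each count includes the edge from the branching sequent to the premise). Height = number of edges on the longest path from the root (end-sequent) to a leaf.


Longest path through the left premise: 7 edges (measured from the branching sequent)
Longest path through the right premise: 5 edges
Height of the subtree rooted at the branching sequent: max(7, 5) = 7
The branching sequent sits 2 edges above the root (the chain of one-premise inferences), so height = 7 + 2 = 9

9


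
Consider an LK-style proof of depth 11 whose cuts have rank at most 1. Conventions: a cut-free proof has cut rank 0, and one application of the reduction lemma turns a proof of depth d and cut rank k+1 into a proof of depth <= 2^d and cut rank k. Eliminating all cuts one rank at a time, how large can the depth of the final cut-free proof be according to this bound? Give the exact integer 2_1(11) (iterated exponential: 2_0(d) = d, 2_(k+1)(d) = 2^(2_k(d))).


Each rank reduction sends depth d to at most 2^d; cut rank r needs r reductions.
2_0(11) = 11
2_1(11) = 2^11 = 2048
Cut-free depth bound = 2048

2048


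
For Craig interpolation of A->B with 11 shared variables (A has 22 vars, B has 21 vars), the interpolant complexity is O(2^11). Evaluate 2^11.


Shared atoms = 11
Craig interpolant size bound = 2^11
= 2048

2048


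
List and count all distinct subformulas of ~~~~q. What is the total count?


Formula: ~~~~q
Subformulas found:
  1. q
  2. ~q
  3. ~~q
  4. ~~~q
  5. ~~~~q
Total distinct subformulas = 5

5


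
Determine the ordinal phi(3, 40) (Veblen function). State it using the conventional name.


phi(3, 40):
phi(3, beta) = eta_beta (the beta-th eta number, fixed point of zeta).
phi(3, 40) = eta_40

eta_40


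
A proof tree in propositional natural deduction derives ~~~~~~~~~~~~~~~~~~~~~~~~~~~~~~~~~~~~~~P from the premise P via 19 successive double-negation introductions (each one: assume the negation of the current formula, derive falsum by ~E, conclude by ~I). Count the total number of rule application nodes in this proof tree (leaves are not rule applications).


Each double-negation introduction (from C infer ~~C) uses 2 inference nodes: one ~E (C and ~C give falsum) and one ~I (discharge ~C).
19 double negations = 19 * 2 = 38 inference nodes.

38


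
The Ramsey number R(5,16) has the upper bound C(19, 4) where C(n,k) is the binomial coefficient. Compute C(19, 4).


R(5,16) <= C(5+16-2, 5-1) = C(19, 4)
C(19, 4) = 19! / (4! * 15!)
= 3876

3876


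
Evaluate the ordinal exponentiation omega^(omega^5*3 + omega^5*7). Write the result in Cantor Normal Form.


omega^(omega^5*3 + omega^5*7):
Both terms of the exponent have the same exponent 5, so they merge: omega^5*3 + omega^5*7 = omega^5*(3+7) = omega^5*10.
omega raised to a CNF ordinal is a single CNF term: Result = omega^(omega^5*10)

omega^(omega^5*10)


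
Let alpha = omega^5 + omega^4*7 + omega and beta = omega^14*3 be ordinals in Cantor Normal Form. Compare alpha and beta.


Compare term by term from highest exponent:
alpha = omega^5 + omega^4*7 + omega
beta = omega^14*3
Term 1: alpha has omega^5*1, beta has omega^14*3
Term 2: alpha has omega^4*7, beta has omega^0*0
Term 3: alpha has omega^1*1, beta has omega^0*0
Result: alpha < beta

alpha < beta


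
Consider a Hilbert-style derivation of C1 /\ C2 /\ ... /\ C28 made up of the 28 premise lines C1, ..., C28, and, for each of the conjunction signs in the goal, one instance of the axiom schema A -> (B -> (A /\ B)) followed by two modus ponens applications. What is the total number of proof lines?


Conjoining 28 premises:
- 28 premise lines
- the goal has 27 conjunction signs; each costs 1 axiom instance + 2 MP = 3 lines: 3 * 27 = 81
Total = 28 + 81 = 109 lines.

109
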